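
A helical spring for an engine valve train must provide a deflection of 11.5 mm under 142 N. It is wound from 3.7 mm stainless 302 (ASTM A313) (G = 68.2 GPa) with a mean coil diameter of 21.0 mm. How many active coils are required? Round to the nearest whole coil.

14

Required rate k = F/δ = 142/11.5 = 12.348 N/mm
N_a = Gd⁴/(8D³k) = (68.2×10³ × 3.7⁴)/(8 × 21.0³ × 12.348)
    = 1.27818e+07 / 914826 = 13.97 → 14 coils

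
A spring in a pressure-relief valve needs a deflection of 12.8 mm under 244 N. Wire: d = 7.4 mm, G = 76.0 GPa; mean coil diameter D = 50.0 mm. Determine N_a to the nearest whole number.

12

Required rate k = F/δ = 244/12.8 = 19.062 N/mm
N_a = Gd⁴/(8D³k) = (76.0×10³ × 7.4⁴)/(8 × 50.0³ × 19.062)
    = 2.27898e+08 / 1.90625e+07 = 11.96 → 12 coils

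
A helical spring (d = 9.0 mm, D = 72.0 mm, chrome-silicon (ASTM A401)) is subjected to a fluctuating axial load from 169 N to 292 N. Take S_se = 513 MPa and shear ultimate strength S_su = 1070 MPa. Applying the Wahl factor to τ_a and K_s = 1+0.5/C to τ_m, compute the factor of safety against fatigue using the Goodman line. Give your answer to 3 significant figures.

C = D/d = 72.0/9.0 = 8.0000; K_W = (4C−1)/(4C−4)+0.615/C = 1.1840; K_s = 1+0.5/C = 1.0625
F_a = (F_max−F_min)/2 = 61.5 N; F_m = (F_max+F_min)/2 = 230.5 N
τ_a = K_W·8F_aD/(πd³) = 1.1840 × 15.468 = 18.314 MPa
τ_m = K_s·8F_mD/(πd³) = 1.0625 × 57.972 = 61.595 MPa
Goodman: 1/n_f = τ_a/S_se + τ_m/S_su = 18.314/513 + 61.595/1070 = 0.03570 + 0.05757 = 0.093265
n_f = 1/0.093265 = 10.72

10.7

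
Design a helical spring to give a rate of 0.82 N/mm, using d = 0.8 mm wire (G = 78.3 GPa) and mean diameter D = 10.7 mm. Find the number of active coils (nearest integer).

N_a = Gd⁴/(8D³k) = (78.3×10³ × 0.8⁴)/(8 × 10.7³ × 0.82)
    = 32071.7 / 8036.28 = 3.991 → 4 coils

4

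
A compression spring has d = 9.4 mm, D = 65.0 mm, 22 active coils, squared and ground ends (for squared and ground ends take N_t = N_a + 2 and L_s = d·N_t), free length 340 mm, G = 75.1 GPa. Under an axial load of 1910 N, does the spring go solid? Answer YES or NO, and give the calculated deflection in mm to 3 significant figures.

k = Gd⁴/(8D³N_a) = (75.1×10³)(9.4⁴)/(8·65.0³·22) = 12.131 N/mm
N_t = 24; L_s = 9.4·24 = 225.6 mm; δ_solid = L₀ − L_s = 340 − 225.6 = 114.4 mm
δ = F/k = 1910/12.131 = 157.45 mm
δ ≥ δ_solid → spring goes solid

YES, δ = 157 mm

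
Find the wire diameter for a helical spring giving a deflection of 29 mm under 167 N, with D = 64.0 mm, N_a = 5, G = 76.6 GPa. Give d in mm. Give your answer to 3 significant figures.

5.30 mm

Required rate k = F/δ = 167/29 = 5.7586 N/mm
d = (8D³N_a·k / G)^(1/4) = (8·64.0³·5·5.7586 / (76.6×10³))^0.25
  = (788.3)^0.25 = 5.2987 mm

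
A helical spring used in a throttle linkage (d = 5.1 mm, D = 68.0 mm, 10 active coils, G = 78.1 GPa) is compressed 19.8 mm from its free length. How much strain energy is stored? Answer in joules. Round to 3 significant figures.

k = Gd⁴/(8D³N_a) = (78.1×10³)(5.1⁴)/(8·68.0³·10) = 2.1005 N/mm
U = ½kδ² = 0.5 × 2.1005 × 19.8² = 411.73 N·mm = 0.41173 J

0.412 J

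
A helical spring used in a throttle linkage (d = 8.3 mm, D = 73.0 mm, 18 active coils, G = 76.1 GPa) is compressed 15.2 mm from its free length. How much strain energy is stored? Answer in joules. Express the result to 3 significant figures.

0.745 J

k = Gd⁴/(8D³N_a) = (76.1×10³)(8.3⁴)/(8·73.0³·18) = 6.4471 N/mm
U = ½kδ² = 0.5 × 6.4471 × 15.2² = 744.77 N·mm = 0.74477 J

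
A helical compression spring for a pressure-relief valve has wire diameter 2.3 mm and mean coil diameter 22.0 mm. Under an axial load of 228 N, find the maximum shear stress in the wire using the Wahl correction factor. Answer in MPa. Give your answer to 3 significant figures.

1210 MPa

Spring index C = D/d = 22.0/2.3 = 9.5652
K_W = (4C−1)/(4C−4) + 0.615/C = 37.261/34.261 + 0.0643 = 1.1519
τ₀ = 8FD/(πd³) = 8·228·22.0/(π·2.3³) = 40128/38.224 = 1049.8 MPa
τ_max = K·τ₀ = 1.1519 × 1049.8 = 1209.2 MPa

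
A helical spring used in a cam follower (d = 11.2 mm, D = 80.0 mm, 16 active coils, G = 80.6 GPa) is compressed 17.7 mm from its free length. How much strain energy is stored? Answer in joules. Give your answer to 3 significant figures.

k = Gd⁴/(8D³N_a) = (80.6×10³)(11.2⁴)/(8·80.0³·16) = 19.352 N/mm
U = ½kδ² = 0.5 × 19.352 × 17.7² = 3031.4 N·mm = 3.0314 J

3.03 J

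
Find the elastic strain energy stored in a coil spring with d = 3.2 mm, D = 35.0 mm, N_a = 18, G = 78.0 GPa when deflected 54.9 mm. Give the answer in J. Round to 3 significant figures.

k = Gd⁴/(8D³N_a) = (78.0×10³)(3.2⁴)/(8·35.0³·18) = 1.3247 N/mm
U = ½kδ² = 0.5 × 1.3247 × 54.9² = 1996.4 N·mm = 1.9964 J

2.00 J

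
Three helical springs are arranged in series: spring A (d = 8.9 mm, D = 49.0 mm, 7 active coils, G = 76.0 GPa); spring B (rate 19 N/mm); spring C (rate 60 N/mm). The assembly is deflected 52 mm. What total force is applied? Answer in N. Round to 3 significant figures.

k_A = Gd⁴/(8D³N_a) = (76.0×10³)(8.9⁴)/(8·49.0³·7) = 72.376 N/mm
Series: 1/k_eq = 1/72.376 + 1/19 + 1/60 = 0.083115; k_eq = 12.032 N/mm
F = k_eq·δ = 12.032·52 = 625.64 N

626 N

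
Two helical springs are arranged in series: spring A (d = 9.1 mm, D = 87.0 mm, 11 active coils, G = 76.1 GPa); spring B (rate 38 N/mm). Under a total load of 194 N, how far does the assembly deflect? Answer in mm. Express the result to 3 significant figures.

26.6 mm

k_A = Gd⁴/(8D³N_a) = (76.1×10³)(9.1⁴)/(8·87.0³·11) = 9.0055 N/mm
Series: 1/k_eq = 1/9.0055 + 1/38 = 0.13736; k_eq = 7.2802 N/mm
δ = F/k_eq = 194/7.2802 = 26.648 mm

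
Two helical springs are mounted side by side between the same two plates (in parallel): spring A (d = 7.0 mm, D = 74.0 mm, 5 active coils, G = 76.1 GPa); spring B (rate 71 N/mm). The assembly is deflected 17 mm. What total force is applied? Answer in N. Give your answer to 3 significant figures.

1400 N

k_A = Gd⁴/(8D³N_a) = (76.1×10³)(7.0⁴)/(8·74.0³·5) = 11.273 N/mm
Parallel: k_eq = 11.273 + 71 = 82.273 N/mm
F = k_eq·δ = 82.273·17 = 1398.6 N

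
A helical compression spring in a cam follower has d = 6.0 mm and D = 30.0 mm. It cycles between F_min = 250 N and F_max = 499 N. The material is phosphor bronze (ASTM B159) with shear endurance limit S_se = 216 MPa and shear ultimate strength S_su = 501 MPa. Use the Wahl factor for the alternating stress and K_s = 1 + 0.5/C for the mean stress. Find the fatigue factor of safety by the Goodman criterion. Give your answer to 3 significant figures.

1.79

C = D/d = 30.0/6.0 = 5.0000; K_W = (4C−1)/(4C−4)+0.615/C = 1.3105; K_s = 1+0.5/C = 1.1000
F_a = (F_max−F_min)/2 = 124.5 N; F_m = (F_max+F_min)/2 = 374.5 N
τ_a = K_W·8F_aD/(πd³) = 1.3105 × 44.033 = 57.705 MPa
τ_m = K_s·8F_mD/(πd³) = 1.1000 × 132.45 = 145.7 MPa
Goodman: 1/n_f = τ_a/S_se + τ_m/S_su = 57.705/216 + 145.7/501 = 0.26715 + 0.29081 = 0.55797
n_f = 1/0.55797 = 1.792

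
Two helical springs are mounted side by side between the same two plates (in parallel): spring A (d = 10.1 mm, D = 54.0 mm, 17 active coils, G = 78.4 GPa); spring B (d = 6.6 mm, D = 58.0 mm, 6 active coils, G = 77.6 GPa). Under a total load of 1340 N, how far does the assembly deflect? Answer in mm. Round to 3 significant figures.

k_A = Gd⁴/(8D³N_a) = (78.4×10³)(10.1⁴)/(8·54.0³·17) = 38.096 N/mm
k_B = Gd⁴/(8D³N_a) = (77.6×10³)(6.6⁴)/(8·58.0³·6) = 15.722 N/mm
Parallel: k_eq = 38.096 + 15.722 = 53.818 N/mm
δ = F/k_eq = 1340/53.818 = 24.899 mm

24.9 mm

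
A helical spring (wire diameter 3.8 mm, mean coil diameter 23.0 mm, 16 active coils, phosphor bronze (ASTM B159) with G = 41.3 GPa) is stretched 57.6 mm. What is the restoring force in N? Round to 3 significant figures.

319 N

k = Gd⁴/(8D³N_a) = (41.3×10³)(3.8⁴)/(8·23.0³·16) = 5.5296 N/mm
F = k·δ = 5.5296 × 57.6 = 318.5 N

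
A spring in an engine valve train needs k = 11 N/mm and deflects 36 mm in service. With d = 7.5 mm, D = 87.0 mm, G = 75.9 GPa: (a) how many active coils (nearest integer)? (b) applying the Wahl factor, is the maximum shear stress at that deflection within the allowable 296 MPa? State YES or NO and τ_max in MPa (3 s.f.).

N_a = Gd⁴/(8D³k) = (75.9×10³)(7.5⁴)/(8·87.0³·11) = 4.144 → N_a = 4
Actual rate k = Gd⁴/(8D³·4) = 11.397 N/mm
Working load F = kδ = 11.397·36 = 410.28 N
C = 87.0/7.5 = 11.6000; K_W = (4C−1)/(4C−4)+0.615/C = 1.1238
τ_max = K_W·8FD/(πd³) = 1.1238·215.46 = 242.12 MPa
τ_max ≤ 296 MPa → acceptable

(a) 4 coils; (b) YES, τ_max = 242 MPa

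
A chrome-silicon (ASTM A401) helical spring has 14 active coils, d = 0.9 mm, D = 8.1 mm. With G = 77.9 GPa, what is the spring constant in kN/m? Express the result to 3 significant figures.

k = Gd⁴/(8D³N_a) = (77.9×10³ × 0.9⁴) / (8 × 8.1³ × 14)
  = 51110.2 / 59521.4 = 0.85869 N/mm

0.859 kN/m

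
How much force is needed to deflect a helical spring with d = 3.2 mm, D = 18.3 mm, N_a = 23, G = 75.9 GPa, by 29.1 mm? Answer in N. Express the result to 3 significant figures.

205 N

k = Gd⁴/(8D³N_a) = (75.9×10³)(3.2⁴)/(8·18.3³·23) = 7.0578 N/mm
F = k·δ = 7.0578 × 29.1 = 205.38 N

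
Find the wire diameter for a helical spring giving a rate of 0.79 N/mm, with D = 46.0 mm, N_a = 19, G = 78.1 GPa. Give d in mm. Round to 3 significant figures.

3.50 mm

d = (8D³N_a·k / G)^(1/4) = (8·46.0³·19·0.79 / (78.1×10³))^0.25
  = (149.66)^0.25 = 3.4976 mm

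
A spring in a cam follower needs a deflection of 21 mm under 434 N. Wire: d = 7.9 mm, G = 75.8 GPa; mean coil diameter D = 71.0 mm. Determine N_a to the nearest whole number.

5

Required rate k = F/δ = 434/21 = 20.667 N/mm
N_a = Gd⁴/(8D³k) = (75.8×10³ × 7.9⁴)/(8 × 71.0³ × 20.667)
    = 2.95242e+08 / 5.91746e+07 = 4.989 → 5 coils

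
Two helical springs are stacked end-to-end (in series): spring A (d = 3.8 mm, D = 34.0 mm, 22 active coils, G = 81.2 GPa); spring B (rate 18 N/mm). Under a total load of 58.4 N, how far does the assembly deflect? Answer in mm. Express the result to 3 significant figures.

27.1 mm

k_A = Gd⁴/(8D³N_a) = (81.2×10³)(3.8⁴)/(8·34.0³·22) = 2.4476 N/mm
Series: 1/k_eq = 1/2.4476 + 1/18 = 0.46412; k_eq = 2.1546 N/mm
δ = F/k_eq = 58.4/2.1546 = 27.105 mm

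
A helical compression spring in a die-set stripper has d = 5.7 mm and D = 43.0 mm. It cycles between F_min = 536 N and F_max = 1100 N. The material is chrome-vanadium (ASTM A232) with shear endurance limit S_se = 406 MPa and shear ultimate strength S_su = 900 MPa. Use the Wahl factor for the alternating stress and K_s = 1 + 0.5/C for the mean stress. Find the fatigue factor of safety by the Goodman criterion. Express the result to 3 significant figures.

0.940

C = D/d = 43.0/5.7 = 7.5439; K_W = (4C−1)/(4C−4)+0.615/C = 1.1961; K_s = 1+0.5/C = 1.0663
F_a = (F_max−F_min)/2 = 282 N; F_m = (F_max+F_min)/2 = 818 N
τ_a = K_W·8F_aD/(πd³) = 1.1961 × 166.74 = 199.44 MPa
τ_m = K_s·8F_mD/(πd³) = 1.0663 × 483.66 = 515.71 MPa
Goodman: 1/n_f = τ_a/S_se + τ_m/S_su = 199.44/406 + 515.71/900 = 0.49123 + 0.57301 = 1.0642
n_f = 1/1.0642 = 0.9396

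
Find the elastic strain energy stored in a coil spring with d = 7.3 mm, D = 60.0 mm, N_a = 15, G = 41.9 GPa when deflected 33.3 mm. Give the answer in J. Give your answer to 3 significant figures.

k = Gd⁴/(8D³N_a) = (41.9×10³)(7.3⁴)/(8·60.0³·15) = 4.5906 N/mm
U = ½kδ² = 0.5 × 4.5906 × 33.3² = 2545.2 N·mm = 2.5452 J

2.55 J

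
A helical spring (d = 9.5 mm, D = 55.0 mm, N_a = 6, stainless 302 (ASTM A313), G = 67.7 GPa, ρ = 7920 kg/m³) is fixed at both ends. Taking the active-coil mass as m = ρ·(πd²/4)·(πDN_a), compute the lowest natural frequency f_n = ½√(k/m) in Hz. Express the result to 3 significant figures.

172 Hz

k = Gd⁴/(8D³N_a) = (67.7×10³)(9.5⁴)/(8·55.0³·6) = 69.048 N/mm = 69048 N/m
Wire length L = πDN_a = π·55.0·6 = 1036.7 mm
m = ρ·(πd²/4)·L = 7920 × 70.882×10⁻⁶ m² × 1.0367 m = 0.582 kg
f_n = ½√(k/m) = 0.5·√(69048/0.582) = 0.5·√(1.1864e+05) = 172.22 Hz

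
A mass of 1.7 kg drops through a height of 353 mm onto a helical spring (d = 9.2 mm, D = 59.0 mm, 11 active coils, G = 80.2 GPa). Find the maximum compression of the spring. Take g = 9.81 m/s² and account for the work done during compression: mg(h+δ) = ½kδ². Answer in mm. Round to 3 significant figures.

19.8 mm

k = Gd⁴/(8D³N_a) = (80.2×10³)(9.2⁴)/(8·59.0³·11) = 31.79 N/mm
W = mg = 1.7 × 9.81 = 16.677 N
½kδ² − Wδ − Wh = 0 → δ = (W + √(W² + 2kWh))/k
δ = (16.677 + √(278.12 + 374291))/31.79 = (16.677 + 612.02)/31.79 = 19.777 mm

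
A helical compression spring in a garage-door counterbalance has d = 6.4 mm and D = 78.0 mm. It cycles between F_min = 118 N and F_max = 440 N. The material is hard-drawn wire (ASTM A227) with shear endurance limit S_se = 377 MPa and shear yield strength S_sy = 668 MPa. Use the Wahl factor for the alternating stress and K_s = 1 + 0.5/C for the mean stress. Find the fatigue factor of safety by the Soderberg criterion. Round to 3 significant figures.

C = D/d = 78.0/6.4 = 12.1875; K_W = (4C−1)/(4C−4)+0.615/C = 1.1175; K_s = 1+0.5/C = 1.0410
F_a = (F_max−F_min)/2 = 161 N; F_m = (F_max+F_min)/2 = 279 N
τ_a = K_W·8F_aD/(πd³) = 1.1175 × 121.99 = 136.32 MPa
τ_m = K_s·8F_mD/(πd³) = 1.0410 × 211.4 = 220.07 MPa
Soderberg: 1/n_f = τ_a/S_se + τ_m/S_sy = 136.32/377 + 220.07/668 = 0.36160 + 0.32945 = 0.69104
n_f = 1/0.69104 = 1.447

1.45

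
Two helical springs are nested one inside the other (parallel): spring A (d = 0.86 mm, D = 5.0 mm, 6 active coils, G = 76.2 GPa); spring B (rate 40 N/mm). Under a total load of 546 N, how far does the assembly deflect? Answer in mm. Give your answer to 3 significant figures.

k_A = Gd⁴/(8D³N_a) = (76.2×10³)(0.86⁴)/(8·5.0³·6) = 6.947 N/mm
Parallel: k_eq = 6.947 + 40 = 46.947 N/mm
δ = F/k_eq = 546/46.947 = 11.63 mm

11.6 mm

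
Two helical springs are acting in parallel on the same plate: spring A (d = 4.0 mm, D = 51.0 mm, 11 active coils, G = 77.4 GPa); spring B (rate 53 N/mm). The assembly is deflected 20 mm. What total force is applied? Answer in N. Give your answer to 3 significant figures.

1090 N

k_A = Gd⁴/(8D³N_a) = (77.4×10³)(4.0⁴)/(8·51.0³·11) = 1.6974 N/mm
Parallel: k_eq = 1.6974 + 53 = 54.697 N/mm
F = k_eq·δ = 54.697·20 = 1093.9 N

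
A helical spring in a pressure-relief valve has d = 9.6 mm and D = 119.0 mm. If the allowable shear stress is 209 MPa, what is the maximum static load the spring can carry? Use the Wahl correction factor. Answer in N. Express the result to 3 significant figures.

C = D/d = 119.0/9.6 = 12.3958
K_W = (4C−1)/(4C−4) + 0.615/C = 48.583/45.583 + 0.0496 = 1.1154
τ_max = K·8FD/(πd³) → F_max = τ_allow·πd³/(8DK)
F_max = 209·π·9.6³/(8·119.0·1.1154) = 5.8091e+05/1061.9 = 547.06 N

547 N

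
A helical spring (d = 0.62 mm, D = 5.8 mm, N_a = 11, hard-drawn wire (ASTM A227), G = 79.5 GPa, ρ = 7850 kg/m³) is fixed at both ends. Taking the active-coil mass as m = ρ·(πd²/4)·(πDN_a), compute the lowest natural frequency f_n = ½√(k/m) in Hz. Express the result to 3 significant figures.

k = Gd⁴/(8D³N_a) = (79.5×10³)(0.62⁴)/(8·5.8³·11) = 0.68418 N/mm = 684.18 N/m
Wire length L = πDN_a = π·5.8·11 = 200.43 mm
m = ρ·(πd²/4)·L = 7850 × 0.30191×10⁻⁶ m² × 0.20043 m = 0.00047502 kg
f_n = ½√(k/m) = 0.5·√(684.18/0.00047502) = 0.5·√(1.4403e+06) = 600.06 Hz

600 Hz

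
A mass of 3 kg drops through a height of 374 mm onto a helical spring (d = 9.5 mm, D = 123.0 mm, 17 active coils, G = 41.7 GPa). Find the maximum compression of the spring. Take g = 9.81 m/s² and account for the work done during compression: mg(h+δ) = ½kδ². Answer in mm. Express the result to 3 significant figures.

152 mm

k = Gd⁴/(8D³N_a) = (41.7×10³)(9.5⁴)/(8·123.0³·17) = 1.3421 N/mm
W = mg = 3 × 9.81 = 29.43 N
½kδ² − Wδ − Wh = 0 → δ = (W + √(W² + 2kWh))/k
δ = (29.43 + √(866.12 + 29543.9))/1.3421 = (29.43 + 174.38)/1.3421 = 151.87 mm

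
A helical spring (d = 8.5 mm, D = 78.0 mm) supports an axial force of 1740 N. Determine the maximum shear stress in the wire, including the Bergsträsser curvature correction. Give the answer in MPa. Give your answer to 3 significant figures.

646 MPa

Spring index C = D/d = 78.0/8.5 = 9.1765
K_B = (4C+2)/(4C−3) = 38.706/33.706 = 1.1483
τ₀ = 8FD/(πd³) = 8·1740·78.0/(π·8.5³) = 1.08576e+06/1929.3 = 562.77 MPa
τ_max = K·τ₀ = 1.1483 × 562.77 = 646.25 MPa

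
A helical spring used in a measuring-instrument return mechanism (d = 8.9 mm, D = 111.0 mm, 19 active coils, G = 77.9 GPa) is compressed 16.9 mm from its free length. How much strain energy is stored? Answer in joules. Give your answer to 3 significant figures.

0.336 J

k = Gd⁴/(8D³N_a) = (77.9×10³)(8.9⁴)/(8·111.0³·19) = 2.3512 N/mm
U = ½kδ² = 0.5 × 2.3512 × 16.9² = 335.76 N·mm = 0.33576 J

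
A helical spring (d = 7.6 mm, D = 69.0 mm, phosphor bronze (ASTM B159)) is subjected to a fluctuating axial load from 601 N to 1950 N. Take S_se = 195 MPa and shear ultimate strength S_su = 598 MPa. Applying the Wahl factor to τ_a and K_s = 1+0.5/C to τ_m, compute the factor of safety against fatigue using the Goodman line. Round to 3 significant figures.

C = D/d = 69.0/7.6 = 9.0789; K_W = (4C−1)/(4C−4)+0.615/C = 1.1606; K_s = 1+0.5/C = 1.0551
F_a = (F_max−F_min)/2 = 674.5 N; F_m = (F_max+F_min)/2 = 1275.5 N
τ_a = K_W·8F_aD/(πd³) = 1.1606 × 269.98 = 313.33 MPa
τ_m = K_s·8F_mD/(πd³) = 1.0551 × 510.54 = 538.66 MPa
Goodman: 1/n_f = τ_a/S_se + τ_m/S_su = 313.33/195 + 538.66/598 = 1.60682 + 0.90076 = 2.5076
n_f = 1/2.5076 = 0.3988

0.399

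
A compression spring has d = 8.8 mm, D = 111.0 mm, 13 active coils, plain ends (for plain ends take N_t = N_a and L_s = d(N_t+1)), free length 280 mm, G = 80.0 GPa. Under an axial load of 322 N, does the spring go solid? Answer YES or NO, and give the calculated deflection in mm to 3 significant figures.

NO, δ = 95.5 mm

k = Gd⁴/(8D³N_a) = (80.0×10³)(8.8⁴)/(8·111.0³·13) = 3.373 N/mm
N_t = 13; L_s = 8.8·14 = 123.2 mm; δ_solid = L₀ − L_s = 280 − 123.2 = 156.8 mm
δ = F/k = 322/3.373 = 95.464 mm
δ < δ_solid → spring does not go solid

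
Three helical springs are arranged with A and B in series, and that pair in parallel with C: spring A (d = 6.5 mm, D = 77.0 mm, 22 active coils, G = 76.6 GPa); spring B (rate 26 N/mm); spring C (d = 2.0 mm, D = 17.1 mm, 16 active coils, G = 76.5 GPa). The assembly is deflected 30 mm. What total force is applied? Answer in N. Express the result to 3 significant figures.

105 N

k_A = Gd⁴/(8D³N_a) = (76.6×10³)(6.5⁴)/(8·77.0³·22) = 1.7018 N/mm
k_C = Gd⁴/(8D³N_a) = (76.5×10³)(2.0⁴)/(8·17.1³·16) = 1.9124 N/mm
Springs A,B series: k_AB = 1/(1/1.7018+1/26) = 1.5972 N/mm; parallel with C: k_eq = 1.5972+1.9124 = 3.5096 N/mm
F = k_eq·δ = 3.5096·30 = 105.29 N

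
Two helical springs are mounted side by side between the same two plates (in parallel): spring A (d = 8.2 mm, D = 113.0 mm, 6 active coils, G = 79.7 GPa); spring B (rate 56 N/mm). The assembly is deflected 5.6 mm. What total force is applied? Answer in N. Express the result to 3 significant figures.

k_A = Gd⁴/(8D³N_a) = (79.7×10³)(8.2⁴)/(8·113.0³·6) = 5.2028 N/mm
Parallel: k_eq = 5.2028 + 56 = 61.203 N/mm
F = k_eq·δ = 61.203·5.6 = 342.74 N

343 N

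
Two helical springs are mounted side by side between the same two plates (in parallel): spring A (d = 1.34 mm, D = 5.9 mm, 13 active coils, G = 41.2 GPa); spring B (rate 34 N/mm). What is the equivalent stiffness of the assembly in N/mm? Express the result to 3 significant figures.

k_A = Gd⁴/(8D³N_a) = (41.2×10³)(1.34⁴)/(8·5.9³·13) = 6.2191 N/mm
Parallel: k_eq = 6.2191 + 34 = 40.219 N/mm

40.2 N/mm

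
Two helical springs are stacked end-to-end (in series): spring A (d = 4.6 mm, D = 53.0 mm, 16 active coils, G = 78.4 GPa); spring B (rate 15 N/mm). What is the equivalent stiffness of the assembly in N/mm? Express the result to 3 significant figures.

1.64 N/mm

k_A = Gd⁴/(8D³N_a) = (78.4×10³)(4.6⁴)/(8·53.0³·16) = 1.8421 N/mm
Series: 1/k_eq = 1/1.8421 + 1/15 = 0.60953; k_eq = 1.6406 N/mm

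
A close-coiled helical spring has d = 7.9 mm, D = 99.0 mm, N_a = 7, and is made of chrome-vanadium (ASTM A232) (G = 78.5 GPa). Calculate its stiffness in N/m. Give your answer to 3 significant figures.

5630 N/m

k = Gd⁴/(8D³N_a) = (78.5×10³ × 7.9⁴) / (8 × 99.0³ × 7)
  = 3.05758e+08 / 5.43367e+07 = 5.6271 N/mm = 5627.1 N/m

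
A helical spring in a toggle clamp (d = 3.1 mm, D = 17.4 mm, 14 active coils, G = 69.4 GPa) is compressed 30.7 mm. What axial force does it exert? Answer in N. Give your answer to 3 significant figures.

333 N

k = Gd⁴/(8D³N_a) = (69.4×10³)(3.1⁴)/(8·17.4³·14) = 10.863 N/mm
F = k·δ = 10.863 × 30.7 = 333.49 N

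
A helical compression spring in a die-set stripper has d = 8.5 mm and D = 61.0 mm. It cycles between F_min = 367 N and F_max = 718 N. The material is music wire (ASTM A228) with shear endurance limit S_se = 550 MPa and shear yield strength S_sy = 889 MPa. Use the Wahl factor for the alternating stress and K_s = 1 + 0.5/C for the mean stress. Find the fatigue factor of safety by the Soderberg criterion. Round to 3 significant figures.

C = D/d = 61.0/8.5 = 7.1765; K_W = (4C−1)/(4C−4)+0.615/C = 1.2071; K_s = 1+0.5/C = 1.0697
F_a = (F_max−F_min)/2 = 175.5 N; F_m = (F_max+F_min)/2 = 542.5 N
τ_a = K_W·8F_aD/(πd³) = 1.2071 × 44.391 = 53.585 MPa
τ_m = K_s·8F_mD/(πd³) = 1.0697 × 137.22 = 146.78 MPa
Soderberg: 1/n_f = τ_a/S_se + τ_m/S_sy = 53.585/550 + 146.78/889 = 0.09743 + 0.16511 = 0.26253
n_f = 1/0.26253 = 3.809

3.81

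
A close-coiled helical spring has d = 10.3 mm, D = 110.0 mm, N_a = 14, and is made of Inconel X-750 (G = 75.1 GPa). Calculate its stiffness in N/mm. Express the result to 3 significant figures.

k = Gd⁴/(8D³N_a) = (75.1×10³ × 10.3⁴) / (8 × 110.0³ × 14)
  = 8.45257e+08 / 1.49072e+08 = 5.6701 N/mm

5.67 N/mm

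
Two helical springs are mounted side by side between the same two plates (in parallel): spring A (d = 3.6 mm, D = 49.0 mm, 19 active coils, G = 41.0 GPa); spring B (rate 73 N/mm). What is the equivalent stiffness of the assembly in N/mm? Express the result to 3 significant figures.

k_A = Gd⁴/(8D³N_a) = (41.0×10³)(3.6⁴)/(8·49.0³·19) = 0.38509 N/mm
Parallel: k_eq = 0.38509 + 73 = 73.385 N/mm

73.4 N/mm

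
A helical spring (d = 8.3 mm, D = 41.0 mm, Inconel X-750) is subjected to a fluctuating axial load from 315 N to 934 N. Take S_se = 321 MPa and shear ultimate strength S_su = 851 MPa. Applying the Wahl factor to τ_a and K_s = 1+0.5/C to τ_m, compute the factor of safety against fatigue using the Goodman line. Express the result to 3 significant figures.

C = D/d = 41.0/8.3 = 4.9398; K_W = (4C−1)/(4C−4)+0.615/C = 1.3149; K_s = 1+0.5/C = 1.1012
F_a = (F_max−F_min)/2 = 309.5 N; F_m = (F_max+F_min)/2 = 624.5 N
τ_a = K_W·8F_aD/(πd³) = 1.3149 × 56.513 = 74.307 MPa
τ_m = K_s·8F_mD/(πd³) = 1.1012 × 114.03 = 125.57 MPa
Goodman: 1/n_f = τ_a/S_se + τ_m/S_su = 74.307/321 + 125.57/851 = 0.23149 + 0.14756 = 0.37905
n_f = 1/0.37905 = 2.638

2.64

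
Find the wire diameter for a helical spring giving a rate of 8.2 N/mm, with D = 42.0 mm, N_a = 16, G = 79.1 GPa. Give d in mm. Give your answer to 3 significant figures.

5.60 mm

d = (8D³N_a·k / G)^(1/4) = (8·42.0³·16·8.2 / (79.1×10³))^0.25
  = (983.09)^0.25 = 5.5995 mm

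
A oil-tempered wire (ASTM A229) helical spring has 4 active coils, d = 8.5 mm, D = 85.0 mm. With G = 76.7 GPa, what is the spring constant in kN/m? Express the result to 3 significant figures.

20.4 kN/m

k = Gd⁴/(8D³N_a) = (76.7×10³ × 8.5⁴) / (8 × 85.0³ × 4)
  = 4.00379e+08 / 1.9652e+07 = 20.373 N/mm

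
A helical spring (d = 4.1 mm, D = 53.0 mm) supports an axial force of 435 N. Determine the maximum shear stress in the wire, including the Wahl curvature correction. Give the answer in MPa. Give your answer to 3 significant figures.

946 MPa

Spring index C = D/d = 53.0/4.1 = 12.9268
K_W = (4C−1)/(4C−4) + 0.615/C = 50.707/47.707 + 0.0476 = 1.1105
τ₀ = 8FD/(πd³) = 8·435·53.0/(π·4.1³) = 184440/216.52 = 851.83 MPa
τ_max = K·τ₀ = 1.1105 × 851.83 = 945.92 MPa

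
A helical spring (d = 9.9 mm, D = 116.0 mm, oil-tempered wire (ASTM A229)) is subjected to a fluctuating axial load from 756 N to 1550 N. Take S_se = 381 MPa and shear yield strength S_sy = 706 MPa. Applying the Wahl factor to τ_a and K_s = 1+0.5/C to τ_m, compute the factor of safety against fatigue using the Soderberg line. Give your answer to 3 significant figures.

1.14

C = D/d = 116.0/9.9 = 11.7172; K_W = (4C−1)/(4C−4)+0.615/C = 1.1225; K_s = 1+0.5/C = 1.0427
F_a = (F_max−F_min)/2 = 397 N; F_m = (F_max+F_min)/2 = 1153 N
τ_a = K_W·8F_aD/(πd³) = 1.1225 × 120.86 = 135.66 MPa
τ_m = K_s·8F_mD/(πd³) = 1.0427 × 351.01 = 365.99 MPa
Soderberg: 1/n_f = τ_a/S_se + τ_m/S_sy = 135.66/381 + 365.99/706 = 0.35607 + 0.51840 = 0.87447
n_f = 1/0.87447 = 1.144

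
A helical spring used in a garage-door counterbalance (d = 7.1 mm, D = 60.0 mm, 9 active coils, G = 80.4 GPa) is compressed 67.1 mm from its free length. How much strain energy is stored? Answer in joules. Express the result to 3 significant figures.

29.6 J

k = Gd⁴/(8D³N_a) = (80.4×10³)(7.1⁴)/(8·60.0³·9) = 13.137 N/mm
U = ½kδ² = 0.5 × 13.137 × 67.1² = 29575 N·mm = 29.575 J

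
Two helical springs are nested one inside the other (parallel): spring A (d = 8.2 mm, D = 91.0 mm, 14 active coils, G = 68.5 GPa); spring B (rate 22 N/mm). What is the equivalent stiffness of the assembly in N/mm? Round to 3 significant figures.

25.7 N/mm

k_A = Gd⁴/(8D³N_a) = (68.5×10³)(8.2⁴)/(8·91.0³·14) = 3.6695 N/mm
Parallel: k_eq = 3.6695 + 22 = 25.669 N/mm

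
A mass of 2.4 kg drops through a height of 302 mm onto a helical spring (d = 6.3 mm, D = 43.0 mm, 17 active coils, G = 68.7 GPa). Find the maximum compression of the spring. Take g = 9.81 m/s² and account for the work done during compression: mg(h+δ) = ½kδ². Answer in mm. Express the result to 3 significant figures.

40.1 mm

k = Gd⁴/(8D³N_a) = (68.7×10³)(6.3⁴)/(8·43.0³·17) = 10.009 N/mm
W = mg = 2.4 × 9.81 = 23.544 N
½kδ² − Wδ − Wh = 0 → δ = (W + √(W² + 2kWh))/k
δ = (23.544 + √(554.32 + 142328))/10.009 = (23.544 + 378)/10.009 = 40.12 mm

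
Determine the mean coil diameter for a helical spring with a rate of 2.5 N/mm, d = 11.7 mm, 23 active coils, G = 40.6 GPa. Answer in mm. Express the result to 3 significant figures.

D = (Gd⁴/(8N_a·k))^(1/3) = (40.6×10³·11.7⁴/(8·23·2.5))^(1/3)
  = (1.65391e+06)^(1/3) = 118.2598 mm

118 mm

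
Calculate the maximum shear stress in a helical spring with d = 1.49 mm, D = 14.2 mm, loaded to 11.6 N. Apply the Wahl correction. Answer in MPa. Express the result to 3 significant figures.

146 MPa

Spring index C = D/d = 14.2/1.49 = 9.5302
K_W = (4C−1)/(4C−4) + 0.615/C = 37.121/34.121 + 0.0645 = 1.1525
τ₀ = 8FD/(πd³) = 8·11.6·14.2/(π·1.49³) = 1317.76/10.392 = 126.8 MPa
τ_max = K·τ₀ = 1.1525 × 126.8 = 146.13 MPa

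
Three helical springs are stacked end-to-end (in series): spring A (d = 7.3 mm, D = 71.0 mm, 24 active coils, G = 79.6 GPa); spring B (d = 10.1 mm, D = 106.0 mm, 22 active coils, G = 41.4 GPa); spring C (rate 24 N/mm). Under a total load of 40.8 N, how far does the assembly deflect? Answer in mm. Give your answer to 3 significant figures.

34.0 mm

k_A = Gd⁴/(8D³N_a) = (79.6×10³)(7.3⁴)/(8·71.0³·24) = 3.2895 N/mm
k_B = Gd⁴/(8D³N_a) = (41.4×10³)(10.1⁴)/(8·106.0³·22) = 2.0552 N/mm
Series: 1/k_eq = 1/3.2895 + 1/2.0552 + 1/24 = 0.83223; k_eq = 1.2016 N/mm
δ = F/k_eq = 40.8/1.2016 = 33.955 mm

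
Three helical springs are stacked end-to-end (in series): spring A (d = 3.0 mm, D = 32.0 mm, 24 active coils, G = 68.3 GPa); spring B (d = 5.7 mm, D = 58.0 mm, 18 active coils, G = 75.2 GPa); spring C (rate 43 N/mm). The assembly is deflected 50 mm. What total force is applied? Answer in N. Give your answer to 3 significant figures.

33.0 N

k_A = Gd⁴/(8D³N_a) = (68.3×10³)(3.0⁴)/(8·32.0³·24) = 0.87934 N/mm
k_B = Gd⁴/(8D³N_a) = (75.2×10³)(5.7⁴)/(8·58.0³·18) = 2.8253 N/mm
Series: 1/k_eq = 1/0.87934 + 1/2.8253 + 1/43 = 1.5144; k_eq = 0.66032 N/mm
F = k_eq·δ = 0.66032·50 = 33.016 N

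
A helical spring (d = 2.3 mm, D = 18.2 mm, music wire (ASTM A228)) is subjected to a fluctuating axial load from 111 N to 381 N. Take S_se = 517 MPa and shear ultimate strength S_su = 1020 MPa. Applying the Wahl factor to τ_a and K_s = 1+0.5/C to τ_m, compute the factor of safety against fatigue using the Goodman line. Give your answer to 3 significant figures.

0.464

C = D/d = 18.2/2.3 = 7.9130; K_W = (4C−1)/(4C−4)+0.615/C = 1.1862; K_s = 1+0.5/C = 1.0632
F_a = (F_max−F_min)/2 = 135 N; F_m = (F_max+F_min)/2 = 246 N
τ_a = K_W·8F_aD/(πd³) = 1.1862 × 514.24 = 609.99 MPa
τ_m = K_s·8F_mD/(πd³) = 1.0632 × 937.05 = 996.26 MPa
Goodman: 1/n_f = τ_a/S_se + τ_m/S_su = 609.99/517 + 996.26/1020 = 1.17987 + 0.97673 = 2.1566
n_f = 1/2.1566 = 0.4637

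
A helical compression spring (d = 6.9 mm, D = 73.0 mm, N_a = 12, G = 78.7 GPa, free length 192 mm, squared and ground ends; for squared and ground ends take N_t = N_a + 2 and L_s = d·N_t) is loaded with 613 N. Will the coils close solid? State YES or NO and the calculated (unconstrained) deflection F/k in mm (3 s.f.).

k = Gd⁴/(8D³N_a) = (78.7×10³)(6.9⁴)/(8·73.0³·12) = 4.7767 N/mm
N_t = 14; L_s = 6.9·14 = 96.6 mm; δ_solid = L₀ − L_s = 192 − 96.6 = 95.4 mm
δ = F/k = 613/4.7767 = 128.33 mm
δ ≥ δ_solid → spring goes solid

YES, δ = 128 mm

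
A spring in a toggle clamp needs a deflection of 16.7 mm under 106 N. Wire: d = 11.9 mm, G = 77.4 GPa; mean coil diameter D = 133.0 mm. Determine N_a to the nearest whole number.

13

Required rate k = F/δ = 106/16.7 = 6.3473 N/mm
N_a = Gd⁴/(8D³k) = (77.4×10³ × 11.9⁴)/(8 × 133.0³ × 6.3473)
    = 1.55213e+09 / 1.19463e+08 = 12.99 → 13 coils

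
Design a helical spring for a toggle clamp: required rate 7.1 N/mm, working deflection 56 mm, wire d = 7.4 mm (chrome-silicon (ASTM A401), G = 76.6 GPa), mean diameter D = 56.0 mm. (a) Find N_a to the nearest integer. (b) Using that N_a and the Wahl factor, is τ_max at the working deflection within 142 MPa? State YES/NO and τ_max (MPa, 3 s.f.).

(a) 23 coils; (b) NO, τ_max = 167 MPa

N_a = Gd⁴/(8D³k) = (76.6×10³)(7.4⁴)/(8·56.0³·7.1) = 23.03 → N_a = 23
Actual rate k = Gd⁴/(8D³·23) = 7.1084 N/mm
Working load F = kδ = 7.1084·56 = 398.07 N
C = 56.0/7.4 = 7.5676; K_W = (4C−1)/(4C−4)+0.615/C = 1.1955
τ_max = K_W·8FD/(πd³) = 1.1955·140.09 = 167.47 MPa
τ_max > 142 MPa → exceeds allowable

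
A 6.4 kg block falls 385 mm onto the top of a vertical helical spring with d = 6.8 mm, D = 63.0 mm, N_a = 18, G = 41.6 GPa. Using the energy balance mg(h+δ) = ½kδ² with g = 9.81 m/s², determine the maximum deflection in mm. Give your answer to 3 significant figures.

168 mm

k = Gd⁴/(8D³N_a) = (41.6×10³)(6.8⁴)/(8·63.0³·18) = 2.4703 N/mm
W = mg = 6.4 × 9.81 = 62.784 N
½kδ² − Wδ − Wh = 0 → δ = (W + √(W² + 2kWh))/k
δ = (62.784 + √(3941.8 + 119422))/2.4703 = (62.784 + 351.23)/2.4703 = 167.6 mm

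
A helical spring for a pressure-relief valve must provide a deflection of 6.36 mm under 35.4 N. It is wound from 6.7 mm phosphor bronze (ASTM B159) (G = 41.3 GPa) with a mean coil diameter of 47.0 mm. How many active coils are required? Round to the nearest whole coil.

Required rate k = F/δ = 35.4/6.36 = 5.566 N/mm
N_a = Gd⁴/(8D³k) = (41.3×10³ × 6.7⁴)/(8 × 47.0³ × 5.566)
    = 8.32241e+07 / 4.62306e+06 = 18 → 18 coils

18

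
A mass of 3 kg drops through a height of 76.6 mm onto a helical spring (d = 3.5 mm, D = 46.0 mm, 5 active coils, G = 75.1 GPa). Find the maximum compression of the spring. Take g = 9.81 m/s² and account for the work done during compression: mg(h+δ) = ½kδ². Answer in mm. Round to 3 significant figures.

50.9 mm

k = Gd⁴/(8D³N_a) = (75.1×10³)(3.5⁴)/(8·46.0³·5) = 2.8945 N/mm
W = mg = 3 × 9.81 = 29.43 N
½kδ² − Wδ − Wh = 0 → δ = (W + √(W² + 2kWh))/k
δ = (29.43 + √(866.12 + 13050.5))/2.8945 = (29.43 + 117.97)/2.8945 = 50.923 mm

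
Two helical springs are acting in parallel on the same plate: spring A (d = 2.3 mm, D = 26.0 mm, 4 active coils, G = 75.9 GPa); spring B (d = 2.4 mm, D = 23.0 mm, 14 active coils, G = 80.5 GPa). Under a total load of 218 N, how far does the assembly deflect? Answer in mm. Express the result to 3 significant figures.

38.0 mm

k_A = Gd⁴/(8D³N_a) = (75.9×10³)(2.3⁴)/(8·26.0³·4) = 3.7764 N/mm
k_B = Gd⁴/(8D³N_a) = (80.5×10³)(2.4⁴)/(8·23.0³·14) = 1.9599 N/mm
Parallel: k_eq = 3.7764 + 1.9599 = 5.7364 N/mm
δ = F/k_eq = 218/5.7364 = 38.003 mm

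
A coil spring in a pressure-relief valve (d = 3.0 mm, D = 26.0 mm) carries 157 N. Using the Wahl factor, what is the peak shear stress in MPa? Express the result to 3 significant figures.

Spring index C = D/d = 26.0/3.0 = 8.6667
K_W = (4C−1)/(4C−4) + 0.615/C = 33.667/30.667 + 0.0710 = 1.1688
τ₀ = 8FD/(πd³) = 8·157·26.0/(π·3.0³) = 32656/84.823 = 384.99 MPa
τ_max = K·τ₀ = 1.1688 × 384.99 = 449.97 MPa

450 MPa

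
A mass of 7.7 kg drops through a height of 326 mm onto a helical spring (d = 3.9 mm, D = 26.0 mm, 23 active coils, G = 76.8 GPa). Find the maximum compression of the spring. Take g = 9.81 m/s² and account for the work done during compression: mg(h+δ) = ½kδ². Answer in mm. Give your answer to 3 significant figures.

k = Gd⁴/(8D³N_a) = (76.8×10³)(3.9⁴)/(8·26.0³·23) = 5.4939 N/mm
W = mg = 7.7 × 9.81 = 75.537 N
½kδ² − Wδ − Wh = 0 → δ = (W + √(W² + 2kWh))/k
δ = (75.537 + √(5705.8 + 270576))/5.4939 = (75.537 + 525.63)/5.4939 = 109.42 mm

109 mm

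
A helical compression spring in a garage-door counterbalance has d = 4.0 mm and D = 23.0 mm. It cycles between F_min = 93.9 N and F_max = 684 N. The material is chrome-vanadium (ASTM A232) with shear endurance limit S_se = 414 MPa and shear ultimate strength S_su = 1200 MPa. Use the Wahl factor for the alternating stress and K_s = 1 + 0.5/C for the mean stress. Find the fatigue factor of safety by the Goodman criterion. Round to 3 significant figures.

C = D/d = 23.0/4.0 = 5.7500; K_W = (4C−1)/(4C−4)+0.615/C = 1.2649; K_s = 1+0.5/C = 1.0870
F_a = (F_max−F_min)/2 = 295.05 N; F_m = (F_max+F_min)/2 = 388.95 N
τ_a = K_W·8F_aD/(πd³) = 1.2649 × 270.01 = 341.53 MPa
τ_m = K_s·8F_mD/(πd³) = 1.0870 × 355.94 = 386.9 MPa
Goodman: 1/n_f = τ_a/S_se + τ_m/S_su = 341.53/414 + 386.9/1200 = 0.82494 + 0.32241 = 1.1474
n_f = 1/1.1474 = 0.8716

0.872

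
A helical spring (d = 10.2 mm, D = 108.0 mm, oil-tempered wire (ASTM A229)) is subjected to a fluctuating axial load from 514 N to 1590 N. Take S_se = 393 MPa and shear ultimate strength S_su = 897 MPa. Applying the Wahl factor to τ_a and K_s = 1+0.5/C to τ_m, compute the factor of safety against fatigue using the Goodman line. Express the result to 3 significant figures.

C = D/d = 108.0/10.2 = 10.5882; K_W = (4C−1)/(4C−4)+0.615/C = 1.1363; K_s = 1+0.5/C = 1.0472
F_a = (F_max−F_min)/2 = 538 N; F_m = (F_max+F_min)/2 = 1052 N
τ_a = K_W·8F_aD/(πd³) = 1.1363 × 139.43 = 158.43 MPa
τ_m = K_s·8F_mD/(πd³) = 1.0472 × 272.63 = 285.51 MPa
Goodman: 1/n_f = τ_a/S_se + τ_m/S_su = 158.43/393 + 285.51/897 = 0.40313 + 0.31829 = 0.72142
n_f = 1/0.72142 = 1.386

1.39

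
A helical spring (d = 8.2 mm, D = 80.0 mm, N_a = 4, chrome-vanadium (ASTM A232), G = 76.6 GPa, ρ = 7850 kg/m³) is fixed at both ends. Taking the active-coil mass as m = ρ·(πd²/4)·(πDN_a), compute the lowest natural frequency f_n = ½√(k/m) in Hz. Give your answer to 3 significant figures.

k = Gd⁴/(8D³N_a) = (76.6×10³)(8.2⁴)/(8·80.0³·4) = 21.138 N/mm = 21138 N/m
Wire length L = πDN_a = π·80.0·4 = 1005.3 mm
m = ρ·(πd²/4)·L = 7850 × 52.81×10⁻⁶ m² × 1.0053 m = 0.41676 kg
f_n = ½√(k/m) = 0.5·√(21138/0.41676) = 0.5·√(50720) = 112.61 Hz

113 Hz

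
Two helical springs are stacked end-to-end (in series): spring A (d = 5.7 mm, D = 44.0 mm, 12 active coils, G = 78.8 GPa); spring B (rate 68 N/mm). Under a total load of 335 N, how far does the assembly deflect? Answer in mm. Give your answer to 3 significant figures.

37.9 mm

k_A = Gd⁴/(8D³N_a) = (78.8×10³)(5.7⁴)/(8·44.0³·12) = 10.172 N/mm
Series: 1/k_eq = 1/10.172 + 1/68 = 0.11302; k_eq = 8.8482 N/mm
δ = F/k_eq = 335/8.8482 = 37.861 mm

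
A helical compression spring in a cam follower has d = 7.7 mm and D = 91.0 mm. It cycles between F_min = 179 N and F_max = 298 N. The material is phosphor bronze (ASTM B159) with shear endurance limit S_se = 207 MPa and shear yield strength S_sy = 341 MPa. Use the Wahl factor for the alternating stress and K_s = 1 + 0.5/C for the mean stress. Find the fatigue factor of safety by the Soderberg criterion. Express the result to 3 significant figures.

C = D/d = 91.0/7.7 = 11.8182; K_W = (4C−1)/(4C−4)+0.615/C = 1.1214; K_s = 1+0.5/C = 1.0423
F_a = (F_max−F_min)/2 = 59.5 N; F_m = (F_max+F_min)/2 = 238.5 N
τ_a = K_W·8F_aD/(πd³) = 1.1214 × 30.201 = 33.867 MPa
τ_m = K_s·8F_mD/(πd³) = 1.0423 × 121.06 = 126.18 MPa
Soderberg: 1/n_f = τ_a/S_se + τ_m/S_sy = 33.867/207 + 126.18/341 = 0.16361 + 0.37003 = 0.53364
n_f = 1/0.53364 = 1.874

1.87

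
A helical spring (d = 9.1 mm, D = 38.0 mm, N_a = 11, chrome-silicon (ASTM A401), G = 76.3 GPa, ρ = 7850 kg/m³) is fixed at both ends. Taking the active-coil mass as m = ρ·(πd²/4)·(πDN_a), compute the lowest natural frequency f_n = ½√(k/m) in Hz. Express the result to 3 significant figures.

201 Hz

k = Gd⁴/(8D³N_a) = (76.3×10³)(9.1⁴)/(8·38.0³·11) = 108.36 N/mm = 1.0836e+05 N/m
Wire length L = πDN_a = π·38.0·11 = 1313.2 mm
m = ρ·(πd²/4)·L = 7850 × 65.039×10⁻⁶ m² × 1.3132 m = 0.67045 kg
f_n = ½√(k/m) = 0.5·√(1.0836e+05/0.67045) = 0.5·√(1.6162e+05) = 201.01 Hz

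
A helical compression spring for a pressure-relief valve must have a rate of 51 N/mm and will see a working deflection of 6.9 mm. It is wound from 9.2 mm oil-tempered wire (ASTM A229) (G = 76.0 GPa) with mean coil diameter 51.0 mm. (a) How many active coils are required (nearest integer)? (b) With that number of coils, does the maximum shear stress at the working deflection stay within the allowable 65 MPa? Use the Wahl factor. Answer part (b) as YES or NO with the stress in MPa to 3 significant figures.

(a) 10 coils; (b) NO, τ_max = 75.3 MPa

N_a = Gd⁴/(8D³k) = (76.0×10³)(9.2⁴)/(8·51.0³·51) = 10.06 → N_a = 10
Actual rate k = Gd⁴/(8D³·10) = 51.306 N/mm
Working load F = kδ = 51.306·6.9 = 354.01 N
C = 51.0/9.2 = 5.5435; K_W = (4C−1)/(4C−4)+0.615/C = 1.2760
τ_max = K_W·8FD/(πd³) = 1.2760·59.042 = 75.338 MPa
τ_max > 65 MPa → exceeds allowable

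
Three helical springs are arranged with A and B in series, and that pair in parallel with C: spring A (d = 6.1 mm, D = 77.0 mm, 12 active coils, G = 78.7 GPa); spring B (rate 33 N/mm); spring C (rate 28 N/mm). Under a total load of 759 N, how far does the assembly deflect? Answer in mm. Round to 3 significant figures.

25.0 mm

k_A = Gd⁴/(8D³N_a) = (78.7×10³)(6.1⁴)/(8·77.0³·12) = 2.4863 N/mm
Springs A,B series: k_AB = 1/(1/2.4863+1/33) = 2.3121 N/mm; parallel with C: k_eq = 2.3121+28 = 30.312 N/mm
δ = F/k_eq = 759/30.312 = 25.04 mm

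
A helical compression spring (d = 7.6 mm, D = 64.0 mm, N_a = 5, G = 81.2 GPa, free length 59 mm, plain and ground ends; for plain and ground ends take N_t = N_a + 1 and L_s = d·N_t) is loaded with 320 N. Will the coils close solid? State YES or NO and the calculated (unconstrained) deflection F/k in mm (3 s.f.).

NO, δ = 12.4 mm

k = Gd⁴/(8D³N_a) = (81.2×10³)(7.6⁴)/(8·64.0³·5) = 25.835 N/mm
N_t = 6; L_s = 7.6·6 = 45.6 mm; δ_solid = L₀ − L_s = 59 − 45.6 = 13.4 mm
δ = F/k = 320/25.835 = 12.386 mm
δ < δ_solid → spring does not go solid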